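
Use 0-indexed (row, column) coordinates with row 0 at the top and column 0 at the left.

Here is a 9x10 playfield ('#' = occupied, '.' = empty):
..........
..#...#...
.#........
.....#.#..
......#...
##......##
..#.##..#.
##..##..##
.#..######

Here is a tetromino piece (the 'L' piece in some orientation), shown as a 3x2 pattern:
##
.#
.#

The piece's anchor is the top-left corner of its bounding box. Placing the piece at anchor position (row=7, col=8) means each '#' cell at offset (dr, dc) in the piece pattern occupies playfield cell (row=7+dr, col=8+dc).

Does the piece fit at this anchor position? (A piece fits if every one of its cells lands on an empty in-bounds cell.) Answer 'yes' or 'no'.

Check each piece cell at anchor (7, 8):
  offset (0,0) -> (7,8): occupied ('#') -> FAIL
  offset (0,1) -> (7,9): occupied ('#') -> FAIL
  offset (1,1) -> (8,9): occupied ('#') -> FAIL
  offset (2,1) -> (9,9): out of bounds -> FAIL
All cells valid: no

Answer: no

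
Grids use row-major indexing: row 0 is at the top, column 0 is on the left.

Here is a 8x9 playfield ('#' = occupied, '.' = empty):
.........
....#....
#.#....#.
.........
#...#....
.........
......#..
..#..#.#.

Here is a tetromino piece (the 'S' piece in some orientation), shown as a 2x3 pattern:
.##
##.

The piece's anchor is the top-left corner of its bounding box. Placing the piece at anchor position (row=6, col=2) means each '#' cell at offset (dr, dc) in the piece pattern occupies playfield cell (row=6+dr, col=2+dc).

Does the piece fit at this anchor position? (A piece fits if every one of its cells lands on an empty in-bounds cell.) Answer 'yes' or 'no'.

Check each piece cell at anchor (6, 2):
  offset (0,1) -> (6,3): empty -> OK
  offset (0,2) -> (6,4): empty -> OK
  offset (1,0) -> (7,2): occupied ('#') -> FAIL
  offset (1,1) -> (7,3): empty -> OK
All cells valid: no

Answer: no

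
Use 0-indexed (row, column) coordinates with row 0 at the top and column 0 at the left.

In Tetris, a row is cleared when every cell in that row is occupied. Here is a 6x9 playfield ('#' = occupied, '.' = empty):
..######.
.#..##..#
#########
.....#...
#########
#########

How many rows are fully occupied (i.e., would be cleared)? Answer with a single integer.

Answer: 3

Derivation:
Check each row:
  row 0: 3 empty cells -> not full
  row 1: 5 empty cells -> not full
  row 2: 0 empty cells -> FULL (clear)
  row 3: 8 empty cells -> not full
  row 4: 0 empty cells -> FULL (clear)
  row 5: 0 empty cells -> FULL (clear)
Total rows cleared: 3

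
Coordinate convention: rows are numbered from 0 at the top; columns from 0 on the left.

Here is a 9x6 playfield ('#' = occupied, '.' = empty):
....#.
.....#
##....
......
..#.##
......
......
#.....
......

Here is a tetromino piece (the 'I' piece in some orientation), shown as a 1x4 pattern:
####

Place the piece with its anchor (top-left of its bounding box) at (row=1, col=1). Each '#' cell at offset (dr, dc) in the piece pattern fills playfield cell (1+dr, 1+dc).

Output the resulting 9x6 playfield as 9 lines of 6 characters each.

Fill (1+0,1+0) = (1,1)
Fill (1+0,1+1) = (1,2)
Fill (1+0,1+2) = (1,3)
Fill (1+0,1+3) = (1,4)

Answer: ....#.
.#####
##....
......
..#.##
......
......
#.....
......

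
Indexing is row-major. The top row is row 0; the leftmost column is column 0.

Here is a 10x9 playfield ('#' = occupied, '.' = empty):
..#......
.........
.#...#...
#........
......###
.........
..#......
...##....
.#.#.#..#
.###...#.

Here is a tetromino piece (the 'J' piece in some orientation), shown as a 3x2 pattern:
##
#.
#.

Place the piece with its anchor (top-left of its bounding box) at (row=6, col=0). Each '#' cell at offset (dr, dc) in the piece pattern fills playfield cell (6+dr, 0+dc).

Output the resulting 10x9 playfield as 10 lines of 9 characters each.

Fill (6+0,0+0) = (6,0)
Fill (6+0,0+1) = (6,1)
Fill (6+1,0+0) = (7,0)
Fill (6+2,0+0) = (8,0)

Answer: ..#......
.........
.#...#...
#........
......###
.........
###......
#..##....
##.#.#..#
.###...#.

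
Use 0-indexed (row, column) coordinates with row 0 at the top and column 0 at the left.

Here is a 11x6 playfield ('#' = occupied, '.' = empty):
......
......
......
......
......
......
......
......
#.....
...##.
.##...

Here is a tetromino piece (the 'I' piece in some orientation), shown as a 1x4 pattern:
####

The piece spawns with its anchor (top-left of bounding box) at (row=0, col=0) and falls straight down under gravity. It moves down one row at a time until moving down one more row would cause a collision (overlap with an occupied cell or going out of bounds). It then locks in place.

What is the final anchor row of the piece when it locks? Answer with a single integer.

Spawn at (row=0, col=0). Try each row:
  row 0: fits
  row 1: fits
  row 2: fits
  row 3: fits
  row 4: fits
  row 5: fits
  row 6: fits
  row 7: fits
  row 8: blocked -> lock at row 7

Answer: 7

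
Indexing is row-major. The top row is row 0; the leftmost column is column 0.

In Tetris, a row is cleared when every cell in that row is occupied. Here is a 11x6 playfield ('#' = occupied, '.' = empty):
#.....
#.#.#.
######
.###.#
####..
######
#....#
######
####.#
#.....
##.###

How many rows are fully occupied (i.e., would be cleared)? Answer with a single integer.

Check each row:
  row 0: 5 empty cells -> not full
  row 1: 3 empty cells -> not full
  row 2: 0 empty cells -> FULL (clear)
  row 3: 2 empty cells -> not full
  row 4: 2 empty cells -> not full
  row 5: 0 empty cells -> FULL (clear)
  row 6: 4 empty cells -> not full
  row 7: 0 empty cells -> FULL (clear)
  row 8: 1 empty cell -> not full
  row 9: 5 empty cells -> not full
  row 10: 1 empty cell -> not full
Total rows cleared: 3

Answer: 3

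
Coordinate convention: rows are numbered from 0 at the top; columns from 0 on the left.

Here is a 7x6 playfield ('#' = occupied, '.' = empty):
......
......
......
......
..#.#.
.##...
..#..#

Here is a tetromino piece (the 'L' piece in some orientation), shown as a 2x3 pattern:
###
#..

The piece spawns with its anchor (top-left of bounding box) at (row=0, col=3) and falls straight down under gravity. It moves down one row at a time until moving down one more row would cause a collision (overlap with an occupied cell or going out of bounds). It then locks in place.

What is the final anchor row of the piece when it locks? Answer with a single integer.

Spawn at (row=0, col=3). Try each row:
  row 0: fits
  row 1: fits
  row 2: fits
  row 3: fits
  row 4: blocked -> lock at row 3

Answer: 3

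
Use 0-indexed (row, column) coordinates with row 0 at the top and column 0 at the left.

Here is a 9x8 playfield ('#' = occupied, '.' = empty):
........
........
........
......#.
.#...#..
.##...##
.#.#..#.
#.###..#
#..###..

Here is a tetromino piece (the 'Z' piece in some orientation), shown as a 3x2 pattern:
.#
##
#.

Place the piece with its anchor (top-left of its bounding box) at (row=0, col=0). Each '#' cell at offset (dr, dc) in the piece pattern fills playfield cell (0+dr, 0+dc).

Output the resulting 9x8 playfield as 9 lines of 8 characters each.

Fill (0+0,0+1) = (0,1)
Fill (0+1,0+0) = (1,0)
Fill (0+1,0+1) = (1,1)
Fill (0+2,0+0) = (2,0)

Answer: .#......
##......
#.......
......#.
.#...#..
.##...##
.#.#..#.
#.###..#
#..###..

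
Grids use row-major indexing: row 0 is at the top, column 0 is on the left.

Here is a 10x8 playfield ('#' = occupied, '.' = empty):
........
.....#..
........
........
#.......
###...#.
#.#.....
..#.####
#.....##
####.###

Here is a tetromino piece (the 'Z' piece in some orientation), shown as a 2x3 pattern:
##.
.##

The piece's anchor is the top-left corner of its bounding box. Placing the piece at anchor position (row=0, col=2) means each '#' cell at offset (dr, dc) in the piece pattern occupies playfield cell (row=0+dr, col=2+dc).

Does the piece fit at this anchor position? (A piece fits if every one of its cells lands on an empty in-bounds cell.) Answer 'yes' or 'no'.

Answer: yes

Derivation:
Check each piece cell at anchor (0, 2):
  offset (0,0) -> (0,2): empty -> OK
  offset (0,1) -> (0,3): empty -> OK
  offset (1,1) -> (1,3): empty -> OK
  offset (1,2) -> (1,4): empty -> OK
All cells valid: yes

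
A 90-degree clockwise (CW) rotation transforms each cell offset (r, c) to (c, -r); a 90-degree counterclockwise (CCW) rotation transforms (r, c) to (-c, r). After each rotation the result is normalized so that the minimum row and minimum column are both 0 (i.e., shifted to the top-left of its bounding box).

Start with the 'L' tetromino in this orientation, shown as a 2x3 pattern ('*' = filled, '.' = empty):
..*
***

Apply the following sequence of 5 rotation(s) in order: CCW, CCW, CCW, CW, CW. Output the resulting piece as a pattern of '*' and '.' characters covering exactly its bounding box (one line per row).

Answer: **
.*
.*

Derivation:
Start:
..*
***
After rotation 1 (CCW):
**
.*
.*
After rotation 2 (CCW):
***
*..
After rotation 3 (CCW):
*.
*.
**
After rotation 4 (CW):
***
*..
After rotation 5 (CW):
**
.*
.*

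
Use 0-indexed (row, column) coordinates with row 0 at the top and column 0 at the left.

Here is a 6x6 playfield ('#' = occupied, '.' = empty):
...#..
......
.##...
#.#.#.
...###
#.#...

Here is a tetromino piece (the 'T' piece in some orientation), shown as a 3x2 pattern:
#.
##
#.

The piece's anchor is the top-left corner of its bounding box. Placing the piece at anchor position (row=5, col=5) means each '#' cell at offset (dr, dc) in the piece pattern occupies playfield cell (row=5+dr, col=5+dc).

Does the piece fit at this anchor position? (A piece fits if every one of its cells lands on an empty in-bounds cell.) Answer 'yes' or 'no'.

Check each piece cell at anchor (5, 5):
  offset (0,0) -> (5,5): empty -> OK
  offset (1,0) -> (6,5): out of bounds -> FAIL
  offset (1,1) -> (6,6): out of bounds -> FAIL
  offset (2,0) -> (7,5): out of bounds -> FAIL
All cells valid: no

Answer: no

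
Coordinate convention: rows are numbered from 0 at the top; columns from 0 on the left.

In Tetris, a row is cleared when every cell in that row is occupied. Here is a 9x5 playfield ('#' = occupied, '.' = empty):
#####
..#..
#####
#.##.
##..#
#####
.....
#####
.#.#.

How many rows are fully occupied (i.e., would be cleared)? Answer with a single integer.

Check each row:
  row 0: 0 empty cells -> FULL (clear)
  row 1: 4 empty cells -> not full
  row 2: 0 empty cells -> FULL (clear)
  row 3: 2 empty cells -> not full
  row 4: 2 empty cells -> not full
  row 5: 0 empty cells -> FULL (clear)
  row 6: 5 empty cells -> not full
  row 7: 0 empty cells -> FULL (clear)
  row 8: 3 empty cells -> not full
Total rows cleared: 4

Answer: 4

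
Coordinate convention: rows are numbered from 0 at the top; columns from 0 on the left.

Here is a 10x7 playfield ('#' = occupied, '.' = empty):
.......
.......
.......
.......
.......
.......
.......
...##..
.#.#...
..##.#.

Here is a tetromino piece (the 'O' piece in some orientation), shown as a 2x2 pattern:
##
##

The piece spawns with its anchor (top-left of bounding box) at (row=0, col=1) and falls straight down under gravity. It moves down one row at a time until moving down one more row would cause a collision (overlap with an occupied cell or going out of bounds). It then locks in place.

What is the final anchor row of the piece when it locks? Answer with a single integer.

Answer: 6

Derivation:
Spawn at (row=0, col=1). Try each row:
  row 0: fits
  row 1: fits
  row 2: fits
  row 3: fits
  row 4: fits
  row 5: fits
  row 6: fits
  row 7: blocked -> lock at row 6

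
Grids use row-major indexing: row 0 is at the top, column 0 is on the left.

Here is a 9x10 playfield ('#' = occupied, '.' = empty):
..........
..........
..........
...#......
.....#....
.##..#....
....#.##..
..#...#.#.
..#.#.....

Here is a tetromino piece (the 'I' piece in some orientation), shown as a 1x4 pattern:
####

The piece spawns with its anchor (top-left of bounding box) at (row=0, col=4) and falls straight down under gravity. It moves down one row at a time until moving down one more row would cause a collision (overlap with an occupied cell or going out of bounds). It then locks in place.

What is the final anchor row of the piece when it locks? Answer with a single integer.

Spawn at (row=0, col=4). Try each row:
  row 0: fits
  row 1: fits
  row 2: fits
  row 3: fits
  row 4: blocked -> lock at row 3

Answer: 3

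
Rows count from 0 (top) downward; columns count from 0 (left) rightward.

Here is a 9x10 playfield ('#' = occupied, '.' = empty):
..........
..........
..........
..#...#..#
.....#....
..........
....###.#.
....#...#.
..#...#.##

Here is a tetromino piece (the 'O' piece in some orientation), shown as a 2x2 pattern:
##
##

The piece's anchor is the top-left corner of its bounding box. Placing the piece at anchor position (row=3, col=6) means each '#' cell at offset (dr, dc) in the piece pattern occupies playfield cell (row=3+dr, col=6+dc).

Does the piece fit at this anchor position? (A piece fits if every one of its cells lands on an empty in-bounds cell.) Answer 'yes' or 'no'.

Check each piece cell at anchor (3, 6):
  offset (0,0) -> (3,6): occupied ('#') -> FAIL
  offset (0,1) -> (3,7): empty -> OK
  offset (1,0) -> (4,6): empty -> OK
  offset (1,1) -> (4,7): empty -> OK
All cells valid: no

Answer: no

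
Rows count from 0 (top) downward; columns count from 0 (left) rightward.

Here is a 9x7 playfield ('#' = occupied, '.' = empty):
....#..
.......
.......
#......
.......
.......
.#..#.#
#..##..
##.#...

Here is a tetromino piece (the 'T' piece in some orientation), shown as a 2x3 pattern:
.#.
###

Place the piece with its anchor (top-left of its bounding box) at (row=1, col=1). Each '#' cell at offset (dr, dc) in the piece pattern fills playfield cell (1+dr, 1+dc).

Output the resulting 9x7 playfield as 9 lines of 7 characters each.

Answer: ....#..
..#....
.###...
#......
.......
.......
.#..#.#
#..##..
##.#...

Derivation:
Fill (1+0,1+1) = (1,2)
Fill (1+1,1+0) = (2,1)
Fill (1+1,1+1) = (2,2)
Fill (1+1,1+2) = (2,3)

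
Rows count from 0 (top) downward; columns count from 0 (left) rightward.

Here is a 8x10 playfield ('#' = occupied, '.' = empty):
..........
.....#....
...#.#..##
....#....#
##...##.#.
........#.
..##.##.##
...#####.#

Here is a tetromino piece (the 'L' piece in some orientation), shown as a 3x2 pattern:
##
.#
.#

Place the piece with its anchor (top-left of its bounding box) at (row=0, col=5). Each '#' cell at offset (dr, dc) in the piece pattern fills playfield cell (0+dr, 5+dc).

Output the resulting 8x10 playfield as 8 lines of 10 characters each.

Fill (0+0,5+0) = (0,5)
Fill (0+0,5+1) = (0,6)
Fill (0+1,5+1) = (1,6)
Fill (0+2,5+1) = (2,6)

Answer: .....##...
.....##...
...#.##.##
....#....#
##...##.#.
........#.
..##.##.##
...#####.#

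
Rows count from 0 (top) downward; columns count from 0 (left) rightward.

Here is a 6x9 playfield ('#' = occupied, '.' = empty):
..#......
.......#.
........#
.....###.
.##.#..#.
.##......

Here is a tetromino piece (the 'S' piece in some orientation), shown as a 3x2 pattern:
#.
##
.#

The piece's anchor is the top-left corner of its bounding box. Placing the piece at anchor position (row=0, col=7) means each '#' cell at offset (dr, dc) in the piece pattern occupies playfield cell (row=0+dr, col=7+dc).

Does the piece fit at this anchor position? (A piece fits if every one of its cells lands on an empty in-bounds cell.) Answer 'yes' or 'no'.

Check each piece cell at anchor (0, 7):
  offset (0,0) -> (0,7): empty -> OK
  offset (1,0) -> (1,7): occupied ('#') -> FAIL
  offset (1,1) -> (1,8): empty -> OK
  offset (2,1) -> (2,8): occupied ('#') -> FAIL
All cells valid: no

Answer: no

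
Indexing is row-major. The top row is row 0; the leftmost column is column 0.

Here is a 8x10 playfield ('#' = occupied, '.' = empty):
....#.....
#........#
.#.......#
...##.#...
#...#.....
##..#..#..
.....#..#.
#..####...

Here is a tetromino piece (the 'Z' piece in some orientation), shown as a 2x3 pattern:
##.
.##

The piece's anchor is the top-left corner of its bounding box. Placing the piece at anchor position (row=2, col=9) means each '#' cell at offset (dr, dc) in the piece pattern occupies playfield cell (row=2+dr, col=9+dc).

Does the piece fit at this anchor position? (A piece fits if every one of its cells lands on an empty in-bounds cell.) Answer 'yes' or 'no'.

Answer: no

Derivation:
Check each piece cell at anchor (2, 9):
  offset (0,0) -> (2,9): occupied ('#') -> FAIL
  offset (0,1) -> (2,10): out of bounds -> FAIL
  offset (1,1) -> (3,10): out of bounds -> FAIL
  offset (1,2) -> (3,11): out of bounds -> FAIL
All cells valid: no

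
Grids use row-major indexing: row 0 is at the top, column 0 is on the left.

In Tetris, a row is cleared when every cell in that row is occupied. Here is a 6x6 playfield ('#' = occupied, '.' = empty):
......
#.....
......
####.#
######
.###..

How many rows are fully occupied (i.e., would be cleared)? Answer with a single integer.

Check each row:
  row 0: 6 empty cells -> not full
  row 1: 5 empty cells -> not full
  row 2: 6 empty cells -> not full
  row 3: 1 empty cell -> not full
  row 4: 0 empty cells -> FULL (clear)
  row 5: 3 empty cells -> not full
Total rows cleared: 1

Answer: 1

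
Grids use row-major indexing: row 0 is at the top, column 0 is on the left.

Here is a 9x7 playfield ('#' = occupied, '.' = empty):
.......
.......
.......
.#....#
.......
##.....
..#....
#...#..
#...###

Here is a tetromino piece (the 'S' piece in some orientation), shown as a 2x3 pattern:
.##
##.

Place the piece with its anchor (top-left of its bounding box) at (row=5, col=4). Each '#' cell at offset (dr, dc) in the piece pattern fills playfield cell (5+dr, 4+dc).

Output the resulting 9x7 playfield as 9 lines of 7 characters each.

Fill (5+0,4+1) = (5,5)
Fill (5+0,4+2) = (5,6)
Fill (5+1,4+0) = (6,4)
Fill (5+1,4+1) = (6,5)

Answer: .......
.......
.......
.#....#
.......
##...##
..#.##.
#...#..
#...###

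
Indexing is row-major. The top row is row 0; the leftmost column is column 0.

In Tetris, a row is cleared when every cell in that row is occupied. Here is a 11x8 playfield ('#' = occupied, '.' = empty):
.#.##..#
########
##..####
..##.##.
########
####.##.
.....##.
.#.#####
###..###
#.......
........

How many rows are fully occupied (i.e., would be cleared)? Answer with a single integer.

Answer: 2

Derivation:
Check each row:
  row 0: 4 empty cells -> not full
  row 1: 0 empty cells -> FULL (clear)
  row 2: 2 empty cells -> not full
  row 3: 4 empty cells -> not full
  row 4: 0 empty cells -> FULL (clear)
  row 5: 2 empty cells -> not full
  row 6: 6 empty cells -> not full
  row 7: 2 empty cells -> not full
  row 8: 2 empty cells -> not full
  row 9: 7 empty cells -> not full
  row 10: 8 empty cells -> not full
Total rows cleared: 2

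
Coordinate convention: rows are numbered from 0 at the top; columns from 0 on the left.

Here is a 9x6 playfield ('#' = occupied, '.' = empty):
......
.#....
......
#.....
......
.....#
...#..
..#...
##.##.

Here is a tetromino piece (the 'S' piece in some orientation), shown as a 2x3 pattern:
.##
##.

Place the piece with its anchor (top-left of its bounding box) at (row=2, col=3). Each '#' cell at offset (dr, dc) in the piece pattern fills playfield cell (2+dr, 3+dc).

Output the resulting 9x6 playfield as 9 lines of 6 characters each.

Answer: ......
.#....
....##
#..##.
......
.....#
...#..
..#...
##.##.

Derivation:
Fill (2+0,3+1) = (2,4)
Fill (2+0,3+2) = (2,5)
Fill (2+1,3+0) = (3,3)
Fill (2+1,3+1) = (3,4)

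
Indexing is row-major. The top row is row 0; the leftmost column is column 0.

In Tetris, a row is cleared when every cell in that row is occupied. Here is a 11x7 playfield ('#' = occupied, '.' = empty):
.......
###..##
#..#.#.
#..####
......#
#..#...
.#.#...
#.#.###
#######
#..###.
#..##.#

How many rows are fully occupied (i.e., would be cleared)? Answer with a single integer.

Check each row:
  row 0: 7 empty cells -> not full
  row 1: 2 empty cells -> not full
  row 2: 4 empty cells -> not full
  row 3: 2 empty cells -> not full
  row 4: 6 empty cells -> not full
  row 5: 5 empty cells -> not full
  row 6: 5 empty cells -> not full
  row 7: 2 empty cells -> not full
  row 8: 0 empty cells -> FULL (clear)
  row 9: 3 empty cells -> not full
  row 10: 3 empty cells -> not full
Total rows cleared: 1

Answer: 1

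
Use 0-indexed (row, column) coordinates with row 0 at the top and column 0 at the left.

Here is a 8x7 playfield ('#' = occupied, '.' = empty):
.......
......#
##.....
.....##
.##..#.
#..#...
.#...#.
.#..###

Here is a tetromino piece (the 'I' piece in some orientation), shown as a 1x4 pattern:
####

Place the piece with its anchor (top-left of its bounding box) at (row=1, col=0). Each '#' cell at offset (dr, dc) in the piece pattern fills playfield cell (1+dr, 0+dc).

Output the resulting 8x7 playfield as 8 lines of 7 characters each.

Answer: .......
####..#
##.....
.....##
.##..#.
#..#...
.#...#.
.#..###

Derivation:
Fill (1+0,0+0) = (1,0)
Fill (1+0,0+1) = (1,1)
Fill (1+0,0+2) = (1,2)
Fill (1+0,0+3) = (1,3)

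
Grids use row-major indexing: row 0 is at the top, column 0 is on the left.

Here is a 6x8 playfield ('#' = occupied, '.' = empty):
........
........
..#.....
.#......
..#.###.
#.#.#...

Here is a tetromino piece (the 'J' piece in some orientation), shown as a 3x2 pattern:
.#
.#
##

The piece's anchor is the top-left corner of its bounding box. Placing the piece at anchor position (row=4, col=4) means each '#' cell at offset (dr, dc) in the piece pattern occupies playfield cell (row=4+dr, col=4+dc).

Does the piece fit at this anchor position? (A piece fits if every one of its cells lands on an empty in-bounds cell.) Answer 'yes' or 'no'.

Check each piece cell at anchor (4, 4):
  offset (0,1) -> (4,5): occupied ('#') -> FAIL
  offset (1,1) -> (5,5): empty -> OK
  offset (2,0) -> (6,4): out of bounds -> FAIL
  offset (2,1) -> (6,5): out of bounds -> FAIL
All cells valid: no

Answer: no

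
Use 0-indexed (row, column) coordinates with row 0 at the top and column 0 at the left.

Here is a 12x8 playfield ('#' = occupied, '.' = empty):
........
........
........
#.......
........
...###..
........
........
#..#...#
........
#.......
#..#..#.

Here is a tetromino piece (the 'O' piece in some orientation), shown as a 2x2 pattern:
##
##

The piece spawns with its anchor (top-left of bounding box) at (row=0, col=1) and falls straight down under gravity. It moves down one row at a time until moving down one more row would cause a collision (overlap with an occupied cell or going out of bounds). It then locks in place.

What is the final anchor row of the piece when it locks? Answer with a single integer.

Answer: 10

Derivation:
Spawn at (row=0, col=1). Try each row:
  row 0: fits
  row 1: fits
  row 2: fits
  row 3: fits
  row 4: fits
  row 5: fits
  row 6: fits
  row 7: fits
  row 8: fits
  row 9: fits
  row 10: fits
  row 11: blocked -> lock at row 10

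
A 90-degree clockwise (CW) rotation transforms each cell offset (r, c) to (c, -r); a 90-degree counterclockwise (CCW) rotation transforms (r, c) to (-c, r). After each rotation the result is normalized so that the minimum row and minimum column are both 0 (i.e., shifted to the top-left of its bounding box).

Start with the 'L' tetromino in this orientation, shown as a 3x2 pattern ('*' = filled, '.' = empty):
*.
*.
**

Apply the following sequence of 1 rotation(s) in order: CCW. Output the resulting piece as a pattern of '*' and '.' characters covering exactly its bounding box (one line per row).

Start:
*.
*.
**
After rotation 1 (CCW):
..*
***

Answer: ..*
***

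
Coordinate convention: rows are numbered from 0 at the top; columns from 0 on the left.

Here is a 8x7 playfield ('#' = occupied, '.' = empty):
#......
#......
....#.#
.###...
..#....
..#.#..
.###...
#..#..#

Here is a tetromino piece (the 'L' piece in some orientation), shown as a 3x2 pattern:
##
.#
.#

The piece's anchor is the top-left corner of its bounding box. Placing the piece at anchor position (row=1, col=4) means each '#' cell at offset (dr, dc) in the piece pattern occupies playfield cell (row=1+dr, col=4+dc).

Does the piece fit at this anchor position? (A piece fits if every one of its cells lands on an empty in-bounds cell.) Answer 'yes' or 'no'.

Check each piece cell at anchor (1, 4):
  offset (0,0) -> (1,4): empty -> OK
  offset (0,1) -> (1,5): empty -> OK
  offset (1,1) -> (2,5): empty -> OK
  offset (2,1) -> (3,5): empty -> OK
All cells valid: yes

Answer: yes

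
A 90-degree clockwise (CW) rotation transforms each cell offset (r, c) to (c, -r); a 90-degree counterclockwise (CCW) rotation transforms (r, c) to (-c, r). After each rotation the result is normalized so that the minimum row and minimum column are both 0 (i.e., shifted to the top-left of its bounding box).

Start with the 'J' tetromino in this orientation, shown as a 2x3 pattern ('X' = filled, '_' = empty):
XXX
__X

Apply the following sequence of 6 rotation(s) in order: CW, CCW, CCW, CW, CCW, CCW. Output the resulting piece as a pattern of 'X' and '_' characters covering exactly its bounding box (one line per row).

Answer: X__
XXX

Derivation:
Start:
XXX
__X
After rotation 1 (CW):
_X
_X
XX
After rotation 2 (CCW):
XXX
__X
After rotation 3 (CCW):
XX
X_
X_
After rotation 4 (CW):
XXX
__X
After rotation 5 (CCW):
XX
X_
X_
After rotation 6 (CCW):
X__
XXX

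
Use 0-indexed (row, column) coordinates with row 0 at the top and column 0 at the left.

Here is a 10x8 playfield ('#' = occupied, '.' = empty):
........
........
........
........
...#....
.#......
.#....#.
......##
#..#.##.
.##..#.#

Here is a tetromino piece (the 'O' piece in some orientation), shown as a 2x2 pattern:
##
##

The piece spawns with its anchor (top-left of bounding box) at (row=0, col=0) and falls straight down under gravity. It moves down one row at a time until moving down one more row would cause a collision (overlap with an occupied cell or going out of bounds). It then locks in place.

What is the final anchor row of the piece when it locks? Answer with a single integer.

Spawn at (row=0, col=0). Try each row:
  row 0: fits
  row 1: fits
  row 2: fits
  row 3: fits
  row 4: blocked -> lock at row 3

Answer: 3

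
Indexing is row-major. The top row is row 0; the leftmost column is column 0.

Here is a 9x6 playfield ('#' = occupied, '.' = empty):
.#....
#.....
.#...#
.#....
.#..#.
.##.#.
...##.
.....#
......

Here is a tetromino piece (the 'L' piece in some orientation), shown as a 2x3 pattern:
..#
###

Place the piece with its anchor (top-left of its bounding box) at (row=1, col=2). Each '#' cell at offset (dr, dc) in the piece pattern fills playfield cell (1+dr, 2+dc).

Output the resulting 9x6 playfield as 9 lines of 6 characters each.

Fill (1+0,2+2) = (1,4)
Fill (1+1,2+0) = (2,2)
Fill (1+1,2+1) = (2,3)
Fill (1+1,2+2) = (2,4)

Answer: .#....
#...#.
.#####
.#....
.#..#.
.##.#.
...##.
.....#
......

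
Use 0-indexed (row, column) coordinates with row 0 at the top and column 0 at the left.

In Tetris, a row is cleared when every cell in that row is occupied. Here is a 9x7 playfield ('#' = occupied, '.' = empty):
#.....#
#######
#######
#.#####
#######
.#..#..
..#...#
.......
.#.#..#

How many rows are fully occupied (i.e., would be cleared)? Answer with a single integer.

Check each row:
  row 0: 5 empty cells -> not full
  row 1: 0 empty cells -> FULL (clear)
  row 2: 0 empty cells -> FULL (clear)
  row 3: 1 empty cell -> not full
  row 4: 0 empty cells -> FULL (clear)
  row 5: 5 empty cells -> not full
  row 6: 5 empty cells -> not full
  row 7: 7 empty cells -> not full
  row 8: 4 empty cells -> not full
Total rows cleared: 3

Answer: 3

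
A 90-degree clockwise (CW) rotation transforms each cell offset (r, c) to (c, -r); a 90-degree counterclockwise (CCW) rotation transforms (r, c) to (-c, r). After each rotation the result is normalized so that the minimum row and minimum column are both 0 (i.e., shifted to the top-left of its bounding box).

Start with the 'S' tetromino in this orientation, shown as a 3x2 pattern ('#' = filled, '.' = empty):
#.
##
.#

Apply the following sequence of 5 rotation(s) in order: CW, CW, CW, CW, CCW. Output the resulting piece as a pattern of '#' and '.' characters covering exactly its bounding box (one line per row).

Answer: .##
##.

Derivation:
Start:
#.
##
.#
After rotation 1 (CW):
.##
##.
After rotation 2 (CW):
#.
##
.#
After rotation 3 (CW):
.##
##.
After rotation 4 (CW):
#.
##
.#
After rotation 5 (CCW):
.##
##.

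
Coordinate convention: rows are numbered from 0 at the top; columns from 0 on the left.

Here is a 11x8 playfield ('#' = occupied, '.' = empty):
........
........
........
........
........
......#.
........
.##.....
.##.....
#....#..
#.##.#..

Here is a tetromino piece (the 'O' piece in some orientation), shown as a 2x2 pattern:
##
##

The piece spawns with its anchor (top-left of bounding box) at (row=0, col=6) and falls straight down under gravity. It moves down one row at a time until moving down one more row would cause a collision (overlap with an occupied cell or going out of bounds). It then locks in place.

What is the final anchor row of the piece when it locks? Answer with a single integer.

Answer: 3

Derivation:
Spawn at (row=0, col=6). Try each row:
  row 0: fits
  row 1: fits
  row 2: fits
  row 3: fits
  row 4: blocked -> lock at row 3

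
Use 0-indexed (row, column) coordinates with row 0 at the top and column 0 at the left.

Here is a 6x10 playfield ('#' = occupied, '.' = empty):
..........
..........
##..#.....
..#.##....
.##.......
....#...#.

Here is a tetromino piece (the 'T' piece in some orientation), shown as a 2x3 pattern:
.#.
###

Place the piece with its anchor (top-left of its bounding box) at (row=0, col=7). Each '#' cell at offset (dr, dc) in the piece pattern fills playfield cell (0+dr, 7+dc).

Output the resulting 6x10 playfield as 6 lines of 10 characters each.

Answer: ........#.
.......###
##..#.....
..#.##....
.##.......
....#...#.

Derivation:
Fill (0+0,7+1) = (0,8)
Fill (0+1,7+0) = (1,7)
Fill (0+1,7+1) = (1,8)
Fill (0+1,7+2) = (1,9)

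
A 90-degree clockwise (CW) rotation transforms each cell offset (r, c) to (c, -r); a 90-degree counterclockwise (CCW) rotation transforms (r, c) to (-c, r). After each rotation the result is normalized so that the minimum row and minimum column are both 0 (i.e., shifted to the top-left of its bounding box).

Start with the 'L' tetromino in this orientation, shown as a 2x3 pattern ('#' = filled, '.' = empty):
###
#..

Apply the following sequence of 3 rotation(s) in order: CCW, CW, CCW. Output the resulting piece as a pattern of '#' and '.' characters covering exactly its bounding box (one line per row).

Start:
###
#..
After rotation 1 (CCW):
#.
#.
##
After rotation 2 (CW):
###
#..
After rotation 3 (CCW):
#.
#.
##

Answer: #.
#.
##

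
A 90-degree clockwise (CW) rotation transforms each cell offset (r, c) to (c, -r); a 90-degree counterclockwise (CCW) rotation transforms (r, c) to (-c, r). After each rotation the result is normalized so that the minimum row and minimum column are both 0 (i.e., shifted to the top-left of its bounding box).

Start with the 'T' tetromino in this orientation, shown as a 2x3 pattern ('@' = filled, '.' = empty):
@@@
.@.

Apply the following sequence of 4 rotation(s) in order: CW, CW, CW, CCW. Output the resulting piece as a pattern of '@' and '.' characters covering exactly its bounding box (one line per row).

Answer: .@.
@@@

Derivation:
Start:
@@@
.@.
After rotation 1 (CW):
.@
@@
.@
After rotation 2 (CW):
.@.
@@@
After rotation 3 (CW):
@.
@@
@.
After rotation 4 (CCW):
.@.
@@@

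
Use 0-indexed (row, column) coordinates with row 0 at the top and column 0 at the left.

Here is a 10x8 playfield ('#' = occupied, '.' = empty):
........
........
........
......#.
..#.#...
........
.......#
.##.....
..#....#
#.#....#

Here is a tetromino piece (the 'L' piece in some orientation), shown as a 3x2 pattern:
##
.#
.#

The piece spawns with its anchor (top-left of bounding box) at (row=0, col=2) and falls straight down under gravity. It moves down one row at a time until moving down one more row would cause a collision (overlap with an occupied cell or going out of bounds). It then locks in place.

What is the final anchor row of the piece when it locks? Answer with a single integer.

Answer: 3

Derivation:
Spawn at (row=0, col=2). Try each row:
  row 0: fits
  row 1: fits
  row 2: fits
  row 3: fits
  row 4: blocked -> lock at row 3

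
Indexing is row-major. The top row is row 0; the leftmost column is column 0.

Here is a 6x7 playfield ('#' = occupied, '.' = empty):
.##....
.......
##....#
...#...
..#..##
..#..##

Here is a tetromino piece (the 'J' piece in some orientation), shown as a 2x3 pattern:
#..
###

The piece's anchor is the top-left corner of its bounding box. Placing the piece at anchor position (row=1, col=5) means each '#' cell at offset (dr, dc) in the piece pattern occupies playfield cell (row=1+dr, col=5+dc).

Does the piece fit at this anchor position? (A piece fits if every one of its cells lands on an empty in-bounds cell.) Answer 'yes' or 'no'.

Check each piece cell at anchor (1, 5):
  offset (0,0) -> (1,5): empty -> OK
  offset (1,0) -> (2,5): empty -> OK
  offset (1,1) -> (2,6): occupied ('#') -> FAIL
  offset (1,2) -> (2,7): out of bounds -> FAIL
All cells valid: no

Answer: no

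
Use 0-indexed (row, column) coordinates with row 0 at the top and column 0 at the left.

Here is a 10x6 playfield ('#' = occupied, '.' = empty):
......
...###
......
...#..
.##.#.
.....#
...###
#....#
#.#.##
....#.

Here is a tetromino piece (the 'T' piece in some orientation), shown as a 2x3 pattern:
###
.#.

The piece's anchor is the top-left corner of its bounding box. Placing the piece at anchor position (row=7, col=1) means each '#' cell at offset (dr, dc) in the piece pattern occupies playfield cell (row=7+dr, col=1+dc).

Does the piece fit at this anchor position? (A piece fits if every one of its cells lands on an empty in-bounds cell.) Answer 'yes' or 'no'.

Check each piece cell at anchor (7, 1):
  offset (0,0) -> (7,1): empty -> OK
  offset (0,1) -> (7,2): empty -> OK
  offset (0,2) -> (7,3): empty -> OK
  offset (1,1) -> (8,2): occupied ('#') -> FAIL
All cells valid: no

Answer: no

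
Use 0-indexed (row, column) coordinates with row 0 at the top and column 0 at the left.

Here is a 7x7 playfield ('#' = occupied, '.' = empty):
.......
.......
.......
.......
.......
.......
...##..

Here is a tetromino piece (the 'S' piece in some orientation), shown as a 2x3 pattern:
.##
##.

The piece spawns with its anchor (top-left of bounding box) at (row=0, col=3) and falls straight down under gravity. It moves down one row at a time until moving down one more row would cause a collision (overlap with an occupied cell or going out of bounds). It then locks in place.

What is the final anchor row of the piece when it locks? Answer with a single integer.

Answer: 4

Derivation:
Spawn at (row=0, col=3). Try each row:
  row 0: fits
  row 1: fits
  row 2: fits
  row 3: fits
  row 4: fits
  row 5: blocked -> lock at row 4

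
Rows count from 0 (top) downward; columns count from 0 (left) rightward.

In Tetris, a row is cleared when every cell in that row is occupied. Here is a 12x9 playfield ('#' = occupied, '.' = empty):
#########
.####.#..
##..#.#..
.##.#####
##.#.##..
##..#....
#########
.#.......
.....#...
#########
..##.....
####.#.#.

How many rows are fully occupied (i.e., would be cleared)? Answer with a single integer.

Answer: 3

Derivation:
Check each row:
  row 0: 0 empty cells -> FULL (clear)
  row 1: 4 empty cells -> not full
  row 2: 5 empty cells -> not full
  row 3: 2 empty cells -> not full
  row 4: 4 empty cells -> not full
  row 5: 6 empty cells -> not full
  row 6: 0 empty cells -> FULL (clear)
  row 7: 8 empty cells -> not full
  row 8: 8 empty cells -> not full
  row 9: 0 empty cells -> FULL (clear)
  row 10: 7 empty cells -> not full
  row 11: 3 empty cells -> not full
Total rows cleared: 3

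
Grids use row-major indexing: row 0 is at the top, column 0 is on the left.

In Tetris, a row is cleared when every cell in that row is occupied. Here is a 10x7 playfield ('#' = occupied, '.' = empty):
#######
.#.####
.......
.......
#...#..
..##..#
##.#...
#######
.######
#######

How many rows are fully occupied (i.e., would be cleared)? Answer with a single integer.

Answer: 3

Derivation:
Check each row:
  row 0: 0 empty cells -> FULL (clear)
  row 1: 2 empty cells -> not full
  row 2: 7 empty cells -> not full
  row 3: 7 empty cells -> not full
  row 4: 5 empty cells -> not full
  row 5: 4 empty cells -> not full
  row 6: 4 empty cells -> not full
  row 7: 0 empty cells -> FULL (clear)
  row 8: 1 empty cell -> not full
  row 9: 0 empty cells -> FULL (clear)
Total rows cleared: 3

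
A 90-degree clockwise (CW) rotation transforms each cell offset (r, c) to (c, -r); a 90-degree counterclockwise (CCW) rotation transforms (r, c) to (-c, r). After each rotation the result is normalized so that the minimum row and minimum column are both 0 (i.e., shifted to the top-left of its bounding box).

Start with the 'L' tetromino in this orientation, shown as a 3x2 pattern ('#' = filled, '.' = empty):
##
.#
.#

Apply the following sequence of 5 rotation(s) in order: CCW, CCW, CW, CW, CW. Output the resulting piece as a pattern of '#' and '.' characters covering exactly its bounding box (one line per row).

Start:
##
.#
.#
After rotation 1 (CCW):
###
#..
After rotation 2 (CCW):
#.
#.
##
After rotation 3 (CW):
###
#..
After rotation 4 (CW):
##
.#
.#
After rotation 5 (CW):
..#
###

Answer: ..#
###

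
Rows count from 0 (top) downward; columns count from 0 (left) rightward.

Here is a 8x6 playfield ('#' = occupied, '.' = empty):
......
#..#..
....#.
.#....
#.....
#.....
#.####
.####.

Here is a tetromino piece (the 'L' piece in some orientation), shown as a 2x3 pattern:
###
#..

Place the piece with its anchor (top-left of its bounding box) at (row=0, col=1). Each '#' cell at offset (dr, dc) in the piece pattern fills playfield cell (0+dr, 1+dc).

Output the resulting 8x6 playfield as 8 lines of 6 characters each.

Answer: .###..
##.#..
....#.
.#....
#.....
#.....
#.####
.####.

Derivation:
Fill (0+0,1+0) = (0,1)
Fill (0+0,1+1) = (0,2)
Fill (0+0,1+2) = (0,3)
Fill (0+1,1+0) = (1,1)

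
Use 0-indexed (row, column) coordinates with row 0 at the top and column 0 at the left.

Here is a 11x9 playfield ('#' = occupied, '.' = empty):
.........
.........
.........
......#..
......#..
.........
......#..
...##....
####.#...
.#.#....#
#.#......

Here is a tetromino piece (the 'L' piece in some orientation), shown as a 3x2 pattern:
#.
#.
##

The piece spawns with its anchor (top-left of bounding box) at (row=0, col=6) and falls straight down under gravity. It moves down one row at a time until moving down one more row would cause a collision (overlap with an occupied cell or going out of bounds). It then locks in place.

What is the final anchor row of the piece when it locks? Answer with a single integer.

Spawn at (row=0, col=6). Try each row:
  row 0: fits
  row 1: blocked -> lock at row 0

Answer: 0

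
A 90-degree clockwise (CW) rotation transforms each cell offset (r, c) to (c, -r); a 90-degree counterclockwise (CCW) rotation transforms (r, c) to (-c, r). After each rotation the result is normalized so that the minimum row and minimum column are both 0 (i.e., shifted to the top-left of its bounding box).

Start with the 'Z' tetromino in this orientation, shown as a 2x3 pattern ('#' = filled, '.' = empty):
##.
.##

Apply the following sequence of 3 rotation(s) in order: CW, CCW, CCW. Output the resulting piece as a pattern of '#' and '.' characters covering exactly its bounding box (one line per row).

Start:
##.
.##
After rotation 1 (CW):
.#
##
#.
After rotation 2 (CCW):
##.
.##
After rotation 3 (CCW):
.#
##
#.

Answer: .#
##
#.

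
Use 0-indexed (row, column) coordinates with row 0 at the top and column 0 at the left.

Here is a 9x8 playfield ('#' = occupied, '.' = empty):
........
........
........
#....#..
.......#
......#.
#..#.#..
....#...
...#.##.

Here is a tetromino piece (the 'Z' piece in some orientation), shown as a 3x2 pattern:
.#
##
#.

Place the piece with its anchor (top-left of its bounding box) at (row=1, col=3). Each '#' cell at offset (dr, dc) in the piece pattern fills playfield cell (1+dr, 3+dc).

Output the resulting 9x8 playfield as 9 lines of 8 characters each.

Answer: ........
....#...
...##...
#..#.#..
.......#
......#.
#..#.#..
....#...
...#.##.

Derivation:
Fill (1+0,3+1) = (1,4)
Fill (1+1,3+0) = (2,3)
Fill (1+1,3+1) = (2,4)
Fill (1+2,3+0) = (3,3)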